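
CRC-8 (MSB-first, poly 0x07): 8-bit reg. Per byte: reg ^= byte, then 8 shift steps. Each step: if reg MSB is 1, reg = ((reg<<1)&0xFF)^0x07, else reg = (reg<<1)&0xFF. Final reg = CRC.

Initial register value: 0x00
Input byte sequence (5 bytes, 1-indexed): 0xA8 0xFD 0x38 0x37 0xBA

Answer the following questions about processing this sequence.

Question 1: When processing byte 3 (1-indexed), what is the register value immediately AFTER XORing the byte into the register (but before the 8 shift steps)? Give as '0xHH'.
Register before byte 3: 0x4D
Byte 3: 0x38
0x4D XOR 0x38 = 0x75

Answer: 0x75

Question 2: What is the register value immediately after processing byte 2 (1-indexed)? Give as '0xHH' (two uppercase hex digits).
After byte 1 (0xA8): reg=0x51
After byte 2 (0xFD): reg=0x4D

Answer: 0x4D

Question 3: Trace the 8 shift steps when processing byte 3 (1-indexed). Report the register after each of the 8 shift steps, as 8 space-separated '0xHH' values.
Answer: 0xEA 0xD3 0xA1 0x45 0x8A 0x13 0x26 0x4C

Derivation:
After byte 1 (0xA8): reg=0x51
After byte 2 (0xFD): reg=0x4D
Register before byte 3: 0x4D
After XOR with byte 0x38: 0x75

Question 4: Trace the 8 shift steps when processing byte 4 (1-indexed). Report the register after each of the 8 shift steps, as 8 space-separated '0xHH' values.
Answer: 0xF6 0xEB 0xD1 0xA5 0x4D 0x9A 0x33 0x66

Derivation:
After byte 1 (0xA8): reg=0x51
After byte 2 (0xFD): reg=0x4D
After byte 3 (0x38): reg=0x4C
Register before byte 4: 0x4C
After XOR with byte 0x37: 0x7B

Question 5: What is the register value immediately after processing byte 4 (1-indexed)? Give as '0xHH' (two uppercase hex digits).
After byte 1 (0xA8): reg=0x51
After byte 2 (0xFD): reg=0x4D
After byte 3 (0x38): reg=0x4C
After byte 4 (0x37): reg=0x66

Answer: 0x66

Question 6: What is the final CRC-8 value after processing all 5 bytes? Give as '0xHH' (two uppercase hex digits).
Answer: 0x1A

Derivation:
After byte 1 (0xA8): reg=0x51
After byte 2 (0xFD): reg=0x4D
After byte 3 (0x38): reg=0x4C
After byte 4 (0x37): reg=0x66
After byte 5 (0xBA): reg=0x1A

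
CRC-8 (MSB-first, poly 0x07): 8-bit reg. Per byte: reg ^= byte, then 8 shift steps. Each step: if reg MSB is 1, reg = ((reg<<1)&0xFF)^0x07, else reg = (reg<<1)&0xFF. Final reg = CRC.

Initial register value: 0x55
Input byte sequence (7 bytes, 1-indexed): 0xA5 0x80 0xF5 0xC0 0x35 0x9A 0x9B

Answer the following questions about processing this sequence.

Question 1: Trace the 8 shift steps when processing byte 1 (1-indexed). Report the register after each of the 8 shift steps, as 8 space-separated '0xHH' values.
Register before byte 1: 0x55
After XOR with byte 0xA5: 0xF0

Answer: 0xE7 0xC9 0x95 0x2D 0x5A 0xB4 0x6F 0xDE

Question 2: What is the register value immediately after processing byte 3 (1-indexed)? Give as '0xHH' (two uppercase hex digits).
Answer: 0x1F

Derivation:
After byte 1 (0xA5): reg=0xDE
After byte 2 (0x80): reg=0x9D
After byte 3 (0xF5): reg=0x1F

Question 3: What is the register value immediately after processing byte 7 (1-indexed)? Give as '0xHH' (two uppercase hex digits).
Answer: 0x95

Derivation:
After byte 1 (0xA5): reg=0xDE
After byte 2 (0x80): reg=0x9D
After byte 3 (0xF5): reg=0x1F
After byte 4 (0xC0): reg=0x13
After byte 5 (0x35): reg=0xF2
After byte 6 (0x9A): reg=0x1F
After byte 7 (0x9B): reg=0x95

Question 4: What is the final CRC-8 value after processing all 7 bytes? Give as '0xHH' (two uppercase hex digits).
Answer: 0x95

Derivation:
After byte 1 (0xA5): reg=0xDE
After byte 2 (0x80): reg=0x9D
After byte 3 (0xF5): reg=0x1F
After byte 4 (0xC0): reg=0x13
After byte 5 (0x35): reg=0xF2
After byte 6 (0x9A): reg=0x1F
After byte 7 (0x9B): reg=0x95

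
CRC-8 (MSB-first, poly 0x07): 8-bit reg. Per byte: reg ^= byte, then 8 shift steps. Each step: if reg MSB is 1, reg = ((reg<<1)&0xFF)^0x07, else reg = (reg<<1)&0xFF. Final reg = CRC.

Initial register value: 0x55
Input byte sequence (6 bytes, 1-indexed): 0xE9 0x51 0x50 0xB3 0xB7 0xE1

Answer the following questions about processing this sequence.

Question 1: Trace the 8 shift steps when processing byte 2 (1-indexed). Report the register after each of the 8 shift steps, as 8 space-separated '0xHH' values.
Answer: 0xD8 0xB7 0x69 0xD2 0xA3 0x41 0x82 0x03

Derivation:
After byte 1 (0xE9): reg=0x3D
Register before byte 2: 0x3D
After XOR with byte 0x51: 0x6C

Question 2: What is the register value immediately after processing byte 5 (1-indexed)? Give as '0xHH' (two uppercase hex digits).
After byte 1 (0xE9): reg=0x3D
After byte 2 (0x51): reg=0x03
After byte 3 (0x50): reg=0xBE
After byte 4 (0xB3): reg=0x23
After byte 5 (0xB7): reg=0xE5

Answer: 0xE5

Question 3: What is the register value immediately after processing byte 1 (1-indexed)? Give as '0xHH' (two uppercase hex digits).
After byte 1 (0xE9): reg=0x3D

Answer: 0x3D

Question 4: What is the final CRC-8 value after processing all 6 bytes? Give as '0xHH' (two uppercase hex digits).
After byte 1 (0xE9): reg=0x3D
After byte 2 (0x51): reg=0x03
After byte 3 (0x50): reg=0xBE
After byte 4 (0xB3): reg=0x23
After byte 5 (0xB7): reg=0xE5
After byte 6 (0xE1): reg=0x1C

Answer: 0x1C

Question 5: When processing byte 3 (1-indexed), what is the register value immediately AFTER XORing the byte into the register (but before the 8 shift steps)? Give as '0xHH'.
Answer: 0x53

Derivation:
Register before byte 3: 0x03
Byte 3: 0x50
0x03 XOR 0x50 = 0x53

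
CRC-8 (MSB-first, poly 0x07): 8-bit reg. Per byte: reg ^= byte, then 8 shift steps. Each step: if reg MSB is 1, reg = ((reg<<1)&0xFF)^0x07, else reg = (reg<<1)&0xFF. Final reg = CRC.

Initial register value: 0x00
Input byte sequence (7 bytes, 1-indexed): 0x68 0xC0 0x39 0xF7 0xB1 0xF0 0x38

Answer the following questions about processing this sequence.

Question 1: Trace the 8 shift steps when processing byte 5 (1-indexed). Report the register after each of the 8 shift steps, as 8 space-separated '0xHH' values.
After byte 1 (0x68): reg=0x1F
After byte 2 (0xC0): reg=0x13
After byte 3 (0x39): reg=0xD6
After byte 4 (0xF7): reg=0xE7
Register before byte 5: 0xE7
After XOR with byte 0xB1: 0x56

Answer: 0xAC 0x5F 0xBE 0x7B 0xF6 0xEB 0xD1 0xA5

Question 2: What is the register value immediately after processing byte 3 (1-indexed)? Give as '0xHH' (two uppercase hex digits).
Answer: 0xD6

Derivation:
After byte 1 (0x68): reg=0x1F
After byte 2 (0xC0): reg=0x13
After byte 3 (0x39): reg=0xD6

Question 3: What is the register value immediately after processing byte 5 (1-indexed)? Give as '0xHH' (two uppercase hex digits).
After byte 1 (0x68): reg=0x1F
After byte 2 (0xC0): reg=0x13
After byte 3 (0x39): reg=0xD6
After byte 4 (0xF7): reg=0xE7
After byte 5 (0xB1): reg=0xA5

Answer: 0xA5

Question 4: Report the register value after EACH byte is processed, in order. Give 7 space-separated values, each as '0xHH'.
0x1F 0x13 0xD6 0xE7 0xA5 0xAC 0xE5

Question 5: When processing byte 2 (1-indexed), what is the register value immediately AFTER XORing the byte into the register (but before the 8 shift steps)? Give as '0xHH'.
Register before byte 2: 0x1F
Byte 2: 0xC0
0x1F XOR 0xC0 = 0xDF

Answer: 0xDF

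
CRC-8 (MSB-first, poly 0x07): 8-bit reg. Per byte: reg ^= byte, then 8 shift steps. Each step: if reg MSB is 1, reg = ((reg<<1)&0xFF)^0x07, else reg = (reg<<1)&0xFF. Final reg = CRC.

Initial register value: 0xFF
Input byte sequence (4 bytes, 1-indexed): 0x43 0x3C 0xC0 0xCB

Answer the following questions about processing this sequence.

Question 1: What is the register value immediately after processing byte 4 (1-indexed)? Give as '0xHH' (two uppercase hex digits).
Answer: 0xF9

Derivation:
After byte 1 (0x43): reg=0x3D
After byte 2 (0x3C): reg=0x07
After byte 3 (0xC0): reg=0x5B
After byte 4 (0xCB): reg=0xF9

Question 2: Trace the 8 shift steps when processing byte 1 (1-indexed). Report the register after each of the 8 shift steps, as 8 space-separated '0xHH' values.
Answer: 0x7F 0xFE 0xFB 0xF1 0xE5 0xCD 0x9D 0x3D

Derivation:
Register before byte 1: 0xFF
After XOR with byte 0x43: 0xBC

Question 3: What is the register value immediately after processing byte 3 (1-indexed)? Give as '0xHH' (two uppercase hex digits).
Answer: 0x5B

Derivation:
After byte 1 (0x43): reg=0x3D
After byte 2 (0x3C): reg=0x07
After byte 3 (0xC0): reg=0x5B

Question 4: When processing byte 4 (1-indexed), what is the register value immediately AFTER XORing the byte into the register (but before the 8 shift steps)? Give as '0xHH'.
Register before byte 4: 0x5B
Byte 4: 0xCB
0x5B XOR 0xCB = 0x90

Answer: 0x90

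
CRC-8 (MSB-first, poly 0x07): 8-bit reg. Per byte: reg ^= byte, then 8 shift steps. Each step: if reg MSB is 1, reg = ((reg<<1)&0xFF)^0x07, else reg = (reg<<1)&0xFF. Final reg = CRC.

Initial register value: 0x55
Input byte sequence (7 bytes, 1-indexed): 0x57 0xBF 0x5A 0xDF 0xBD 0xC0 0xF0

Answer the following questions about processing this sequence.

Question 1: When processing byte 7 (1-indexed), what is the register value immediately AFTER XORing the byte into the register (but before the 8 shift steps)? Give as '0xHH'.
Register before byte 7: 0x43
Byte 7: 0xF0
0x43 XOR 0xF0 = 0xB3

Answer: 0xB3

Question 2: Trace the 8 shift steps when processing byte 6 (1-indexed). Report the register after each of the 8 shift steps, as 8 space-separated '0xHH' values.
After byte 1 (0x57): reg=0x0E
After byte 2 (0xBF): reg=0x1E
After byte 3 (0x5A): reg=0xDB
After byte 4 (0xDF): reg=0x1C
After byte 5 (0xBD): reg=0x6E
Register before byte 6: 0x6E
After XOR with byte 0xC0: 0xAE

Answer: 0x5B 0xB6 0x6B 0xD6 0xAB 0x51 0xA2 0x43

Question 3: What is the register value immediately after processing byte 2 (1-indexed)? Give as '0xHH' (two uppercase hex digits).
After byte 1 (0x57): reg=0x0E
After byte 2 (0xBF): reg=0x1E

Answer: 0x1E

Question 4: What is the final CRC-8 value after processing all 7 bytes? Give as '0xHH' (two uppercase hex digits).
After byte 1 (0x57): reg=0x0E
After byte 2 (0xBF): reg=0x1E
After byte 3 (0x5A): reg=0xDB
After byte 4 (0xDF): reg=0x1C
After byte 5 (0xBD): reg=0x6E
After byte 6 (0xC0): reg=0x43
After byte 7 (0xF0): reg=0x10

Answer: 0x10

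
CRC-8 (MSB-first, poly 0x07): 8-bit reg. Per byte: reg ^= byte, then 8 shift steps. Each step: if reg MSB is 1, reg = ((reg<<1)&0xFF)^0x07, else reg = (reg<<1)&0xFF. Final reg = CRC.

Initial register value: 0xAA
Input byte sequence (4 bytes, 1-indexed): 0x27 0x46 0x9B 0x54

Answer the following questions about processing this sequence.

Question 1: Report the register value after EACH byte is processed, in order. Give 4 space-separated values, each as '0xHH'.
0xAA 0x8A 0x77 0xE9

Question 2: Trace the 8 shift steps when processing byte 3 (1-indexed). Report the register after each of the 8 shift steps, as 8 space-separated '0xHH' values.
After byte 1 (0x27): reg=0xAA
After byte 2 (0x46): reg=0x8A
Register before byte 3: 0x8A
After XOR with byte 0x9B: 0x11

Answer: 0x22 0x44 0x88 0x17 0x2E 0x5C 0xB8 0x77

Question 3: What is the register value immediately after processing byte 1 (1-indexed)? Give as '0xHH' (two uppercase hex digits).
Answer: 0xAA

Derivation:
After byte 1 (0x27): reg=0xAA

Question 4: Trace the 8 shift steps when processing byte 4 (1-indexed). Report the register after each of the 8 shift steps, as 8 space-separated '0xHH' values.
After byte 1 (0x27): reg=0xAA
After byte 2 (0x46): reg=0x8A
After byte 3 (0x9B): reg=0x77
Register before byte 4: 0x77
After XOR with byte 0x54: 0x23

Answer: 0x46 0x8C 0x1F 0x3E 0x7C 0xF8 0xF7 0xE9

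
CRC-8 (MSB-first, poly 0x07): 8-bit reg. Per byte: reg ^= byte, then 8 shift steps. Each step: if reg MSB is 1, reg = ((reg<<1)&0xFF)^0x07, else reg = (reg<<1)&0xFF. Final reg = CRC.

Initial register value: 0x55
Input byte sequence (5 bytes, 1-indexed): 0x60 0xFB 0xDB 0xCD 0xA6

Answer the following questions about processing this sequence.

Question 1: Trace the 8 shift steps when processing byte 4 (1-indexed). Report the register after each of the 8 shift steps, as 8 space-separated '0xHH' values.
Answer: 0xC0 0x87 0x09 0x12 0x24 0x48 0x90 0x27

Derivation:
After byte 1 (0x60): reg=0x8B
After byte 2 (0xFB): reg=0x57
After byte 3 (0xDB): reg=0xAD
Register before byte 4: 0xAD
After XOR with byte 0xCD: 0x60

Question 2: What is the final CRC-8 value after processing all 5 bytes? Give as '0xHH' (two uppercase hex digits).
Answer: 0x8E

Derivation:
After byte 1 (0x60): reg=0x8B
After byte 2 (0xFB): reg=0x57
After byte 3 (0xDB): reg=0xAD
After byte 4 (0xCD): reg=0x27
After byte 5 (0xA6): reg=0x8E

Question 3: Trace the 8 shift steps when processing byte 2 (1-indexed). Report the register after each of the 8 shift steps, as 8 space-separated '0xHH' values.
After byte 1 (0x60): reg=0x8B
Register before byte 2: 0x8B
After XOR with byte 0xFB: 0x70

Answer: 0xE0 0xC7 0x89 0x15 0x2A 0x54 0xA8 0x57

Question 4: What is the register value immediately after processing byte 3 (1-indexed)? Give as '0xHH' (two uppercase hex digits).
After byte 1 (0x60): reg=0x8B
After byte 2 (0xFB): reg=0x57
After byte 3 (0xDB): reg=0xAD

Answer: 0xAD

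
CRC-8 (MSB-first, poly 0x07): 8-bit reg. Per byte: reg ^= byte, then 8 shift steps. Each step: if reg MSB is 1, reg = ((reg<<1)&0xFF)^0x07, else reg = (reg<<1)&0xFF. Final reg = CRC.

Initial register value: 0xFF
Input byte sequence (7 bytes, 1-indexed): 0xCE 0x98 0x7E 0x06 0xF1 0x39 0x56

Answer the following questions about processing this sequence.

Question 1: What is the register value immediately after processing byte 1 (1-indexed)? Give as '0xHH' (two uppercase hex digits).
After byte 1 (0xCE): reg=0x97

Answer: 0x97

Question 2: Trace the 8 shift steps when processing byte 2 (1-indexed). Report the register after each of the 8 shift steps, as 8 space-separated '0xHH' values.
After byte 1 (0xCE): reg=0x97
Register before byte 2: 0x97
After XOR with byte 0x98: 0x0F

Answer: 0x1E 0x3C 0x78 0xF0 0xE7 0xC9 0x95 0x2D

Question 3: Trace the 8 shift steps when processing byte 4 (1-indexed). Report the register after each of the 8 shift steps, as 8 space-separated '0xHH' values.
After byte 1 (0xCE): reg=0x97
After byte 2 (0x98): reg=0x2D
After byte 3 (0x7E): reg=0xBE
Register before byte 4: 0xBE
After XOR with byte 0x06: 0xB8

Answer: 0x77 0xEE 0xDB 0xB1 0x65 0xCA 0x93 0x21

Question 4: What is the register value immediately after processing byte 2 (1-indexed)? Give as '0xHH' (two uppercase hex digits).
After byte 1 (0xCE): reg=0x97
After byte 2 (0x98): reg=0x2D

Answer: 0x2D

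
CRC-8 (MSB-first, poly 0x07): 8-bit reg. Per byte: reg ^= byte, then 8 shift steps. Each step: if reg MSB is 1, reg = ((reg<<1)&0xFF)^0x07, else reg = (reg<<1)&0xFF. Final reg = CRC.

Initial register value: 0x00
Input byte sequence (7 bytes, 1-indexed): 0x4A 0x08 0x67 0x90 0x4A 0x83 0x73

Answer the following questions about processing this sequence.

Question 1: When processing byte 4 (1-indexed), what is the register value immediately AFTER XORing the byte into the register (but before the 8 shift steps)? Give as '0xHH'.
Answer: 0x0B

Derivation:
Register before byte 4: 0x9B
Byte 4: 0x90
0x9B XOR 0x90 = 0x0B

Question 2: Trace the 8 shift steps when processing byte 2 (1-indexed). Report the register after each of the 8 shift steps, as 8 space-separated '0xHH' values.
Answer: 0xF5 0xED 0xDD 0xBD 0x7D 0xFA 0xF3 0xE1

Derivation:
After byte 1 (0x4A): reg=0xF1
Register before byte 2: 0xF1
After XOR with byte 0x08: 0xF9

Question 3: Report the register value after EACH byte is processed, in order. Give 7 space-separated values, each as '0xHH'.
0xF1 0xE1 0x9B 0x31 0x66 0xB5 0x5C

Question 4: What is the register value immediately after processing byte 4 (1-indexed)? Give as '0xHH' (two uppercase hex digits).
After byte 1 (0x4A): reg=0xF1
After byte 2 (0x08): reg=0xE1
After byte 3 (0x67): reg=0x9B
After byte 4 (0x90): reg=0x31

Answer: 0x31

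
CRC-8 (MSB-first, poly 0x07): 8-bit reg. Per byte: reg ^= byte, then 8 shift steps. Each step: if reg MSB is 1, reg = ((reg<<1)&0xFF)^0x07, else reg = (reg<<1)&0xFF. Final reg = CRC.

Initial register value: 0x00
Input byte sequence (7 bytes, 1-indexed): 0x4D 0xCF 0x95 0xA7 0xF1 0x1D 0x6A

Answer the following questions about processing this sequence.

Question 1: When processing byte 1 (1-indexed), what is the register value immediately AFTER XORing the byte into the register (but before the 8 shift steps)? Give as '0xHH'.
Register before byte 1: 0x00
Byte 1: 0x4D
0x00 XOR 0x4D = 0x4D

Answer: 0x4D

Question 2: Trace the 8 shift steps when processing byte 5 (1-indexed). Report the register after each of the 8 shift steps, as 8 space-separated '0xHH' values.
Answer: 0x03 0x06 0x0C 0x18 0x30 0x60 0xC0 0x87

Derivation:
After byte 1 (0x4D): reg=0xE4
After byte 2 (0xCF): reg=0xD1
After byte 3 (0x95): reg=0xDB
After byte 4 (0xA7): reg=0x73
Register before byte 5: 0x73
After XOR with byte 0xF1: 0x82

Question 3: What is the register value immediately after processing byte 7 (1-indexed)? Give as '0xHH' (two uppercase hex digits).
After byte 1 (0x4D): reg=0xE4
After byte 2 (0xCF): reg=0xD1
After byte 3 (0x95): reg=0xDB
After byte 4 (0xA7): reg=0x73
After byte 5 (0xF1): reg=0x87
After byte 6 (0x1D): reg=0xCF
After byte 7 (0x6A): reg=0x72

Answer: 0x72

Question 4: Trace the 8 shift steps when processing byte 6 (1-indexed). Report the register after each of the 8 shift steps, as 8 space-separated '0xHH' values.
Answer: 0x33 0x66 0xCC 0x9F 0x39 0x72 0xE4 0xCF

Derivation:
After byte 1 (0x4D): reg=0xE4
After byte 2 (0xCF): reg=0xD1
After byte 3 (0x95): reg=0xDB
After byte 4 (0xA7): reg=0x73
After byte 5 (0xF1): reg=0x87
Register before byte 6: 0x87
After XOR with byte 0x1D: 0x9A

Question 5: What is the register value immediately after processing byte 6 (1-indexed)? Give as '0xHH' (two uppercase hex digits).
Answer: 0xCF

Derivation:
After byte 1 (0x4D): reg=0xE4
After byte 2 (0xCF): reg=0xD1
After byte 3 (0x95): reg=0xDB
After byte 4 (0xA7): reg=0x73
After byte 5 (0xF1): reg=0x87
After byte 6 (0x1D): reg=0xCF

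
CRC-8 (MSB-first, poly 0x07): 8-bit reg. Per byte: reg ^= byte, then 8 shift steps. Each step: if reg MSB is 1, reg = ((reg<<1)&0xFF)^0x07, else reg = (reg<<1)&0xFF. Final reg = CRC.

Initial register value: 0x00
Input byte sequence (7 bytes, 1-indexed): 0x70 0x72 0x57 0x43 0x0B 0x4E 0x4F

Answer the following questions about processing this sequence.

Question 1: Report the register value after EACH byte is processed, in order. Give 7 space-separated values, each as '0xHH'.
0x57 0xFB 0x4D 0x2A 0xE7 0x56 0x4F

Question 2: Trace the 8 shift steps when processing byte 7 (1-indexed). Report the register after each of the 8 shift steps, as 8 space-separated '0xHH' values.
After byte 1 (0x70): reg=0x57
After byte 2 (0x72): reg=0xFB
After byte 3 (0x57): reg=0x4D
After byte 4 (0x43): reg=0x2A
After byte 5 (0x0B): reg=0xE7
After byte 6 (0x4E): reg=0x56
Register before byte 7: 0x56
After XOR with byte 0x4F: 0x19

Answer: 0x32 0x64 0xC8 0x97 0x29 0x52 0xA4 0x4F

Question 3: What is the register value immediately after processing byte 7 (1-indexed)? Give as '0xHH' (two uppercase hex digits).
Answer: 0x4F

Derivation:
After byte 1 (0x70): reg=0x57
After byte 2 (0x72): reg=0xFB
After byte 3 (0x57): reg=0x4D
After byte 4 (0x43): reg=0x2A
After byte 5 (0x0B): reg=0xE7
After byte 6 (0x4E): reg=0x56
After byte 7 (0x4F): reg=0x4F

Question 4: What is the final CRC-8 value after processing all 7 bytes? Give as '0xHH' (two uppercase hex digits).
After byte 1 (0x70): reg=0x57
After byte 2 (0x72): reg=0xFB
After byte 3 (0x57): reg=0x4D
After byte 4 (0x43): reg=0x2A
After byte 5 (0x0B): reg=0xE7
After byte 6 (0x4E): reg=0x56
After byte 7 (0x4F): reg=0x4F

Answer: 0x4F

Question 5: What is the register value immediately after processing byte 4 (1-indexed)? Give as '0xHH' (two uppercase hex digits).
Answer: 0x2A

Derivation:
After byte 1 (0x70): reg=0x57
After byte 2 (0x72): reg=0xFB
After byte 3 (0x57): reg=0x4D
After byte 4 (0x43): reg=0x2A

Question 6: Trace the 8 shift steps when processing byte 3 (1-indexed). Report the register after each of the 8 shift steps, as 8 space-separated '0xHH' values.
After byte 1 (0x70): reg=0x57
After byte 2 (0x72): reg=0xFB
Register before byte 3: 0xFB
After XOR with byte 0x57: 0xAC

Answer: 0x5F 0xBE 0x7B 0xF6 0xEB 0xD1 0xA5 0x4D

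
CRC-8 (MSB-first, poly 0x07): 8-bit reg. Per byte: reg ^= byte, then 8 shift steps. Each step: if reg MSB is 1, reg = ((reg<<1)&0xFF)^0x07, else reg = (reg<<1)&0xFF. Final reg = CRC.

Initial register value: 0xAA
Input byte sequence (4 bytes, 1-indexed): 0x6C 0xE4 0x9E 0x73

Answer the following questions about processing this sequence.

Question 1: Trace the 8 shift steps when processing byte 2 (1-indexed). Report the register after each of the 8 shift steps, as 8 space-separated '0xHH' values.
Answer: 0x77 0xEE 0xDB 0xB1 0x65 0xCA 0x93 0x21

Derivation:
After byte 1 (0x6C): reg=0x5C
Register before byte 2: 0x5C
After XOR with byte 0xE4: 0xB8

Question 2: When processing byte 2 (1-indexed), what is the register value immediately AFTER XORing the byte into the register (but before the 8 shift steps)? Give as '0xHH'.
Answer: 0xB8

Derivation:
Register before byte 2: 0x5C
Byte 2: 0xE4
0x5C XOR 0xE4 = 0xB8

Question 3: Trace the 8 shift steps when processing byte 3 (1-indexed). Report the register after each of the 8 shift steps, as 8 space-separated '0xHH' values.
Answer: 0x79 0xF2 0xE3 0xC1 0x85 0x0D 0x1A 0x34

Derivation:
After byte 1 (0x6C): reg=0x5C
After byte 2 (0xE4): reg=0x21
Register before byte 3: 0x21
After XOR with byte 0x9E: 0xBF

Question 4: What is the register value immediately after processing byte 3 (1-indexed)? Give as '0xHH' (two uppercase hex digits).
Answer: 0x34

Derivation:
After byte 1 (0x6C): reg=0x5C
After byte 2 (0xE4): reg=0x21
After byte 3 (0x9E): reg=0x34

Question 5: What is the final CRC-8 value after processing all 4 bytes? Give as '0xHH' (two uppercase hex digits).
After byte 1 (0x6C): reg=0x5C
After byte 2 (0xE4): reg=0x21
After byte 3 (0x9E): reg=0x34
After byte 4 (0x73): reg=0xD2

Answer: 0xD2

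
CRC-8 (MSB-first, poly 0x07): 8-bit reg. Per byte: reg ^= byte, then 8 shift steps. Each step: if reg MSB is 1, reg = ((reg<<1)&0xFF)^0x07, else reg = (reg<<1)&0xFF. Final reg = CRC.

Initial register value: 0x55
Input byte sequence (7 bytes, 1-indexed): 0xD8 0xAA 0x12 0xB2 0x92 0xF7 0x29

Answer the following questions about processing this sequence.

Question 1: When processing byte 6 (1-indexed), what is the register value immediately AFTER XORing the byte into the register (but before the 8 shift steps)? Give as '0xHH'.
Register before byte 6: 0xE6
Byte 6: 0xF7
0xE6 XOR 0xF7 = 0x11

Answer: 0x11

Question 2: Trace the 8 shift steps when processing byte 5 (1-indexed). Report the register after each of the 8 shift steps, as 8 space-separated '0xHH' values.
Answer: 0xF7 0xE9 0xD5 0xAD 0x5D 0xBA 0x73 0xE6

Derivation:
After byte 1 (0xD8): reg=0xAA
After byte 2 (0xAA): reg=0x00
After byte 3 (0x12): reg=0x7E
After byte 4 (0xB2): reg=0x6A
Register before byte 5: 0x6A
After XOR with byte 0x92: 0xF8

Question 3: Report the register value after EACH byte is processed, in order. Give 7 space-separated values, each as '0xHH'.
0xAA 0x00 0x7E 0x6A 0xE6 0x77 0x9D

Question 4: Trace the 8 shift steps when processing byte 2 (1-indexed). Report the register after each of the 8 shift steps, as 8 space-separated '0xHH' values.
Answer: 0x00 0x00 0x00 0x00 0x00 0x00 0x00 0x00

Derivation:
After byte 1 (0xD8): reg=0xAA
Register before byte 2: 0xAA
After XOR with byte 0xAA: 0x00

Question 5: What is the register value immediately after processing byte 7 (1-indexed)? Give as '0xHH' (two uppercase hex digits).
Answer: 0x9D

Derivation:
After byte 1 (0xD8): reg=0xAA
After byte 2 (0xAA): reg=0x00
After byte 3 (0x12): reg=0x7E
After byte 4 (0xB2): reg=0x6A
After byte 5 (0x92): reg=0xE6
After byte 6 (0xF7): reg=0x77
After byte 7 (0x29): reg=0x9D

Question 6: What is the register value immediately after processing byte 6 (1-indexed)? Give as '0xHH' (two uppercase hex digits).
Answer: 0x77

Derivation:
After byte 1 (0xD8): reg=0xAA
After byte 2 (0xAA): reg=0x00
After byte 3 (0x12): reg=0x7E
After byte 4 (0xB2): reg=0x6A
After byte 5 (0x92): reg=0xE6
After byte 6 (0xF7): reg=0x77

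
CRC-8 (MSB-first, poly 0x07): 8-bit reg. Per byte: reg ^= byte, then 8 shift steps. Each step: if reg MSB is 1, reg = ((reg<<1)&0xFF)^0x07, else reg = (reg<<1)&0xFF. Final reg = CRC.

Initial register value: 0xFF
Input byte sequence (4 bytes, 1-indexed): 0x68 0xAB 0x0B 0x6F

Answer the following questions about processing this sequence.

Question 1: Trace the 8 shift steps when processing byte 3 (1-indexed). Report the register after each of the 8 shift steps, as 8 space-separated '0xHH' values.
After byte 1 (0x68): reg=0xEC
After byte 2 (0xAB): reg=0xD2
Register before byte 3: 0xD2
After XOR with byte 0x0B: 0xD9

Answer: 0xB5 0x6D 0xDA 0xB3 0x61 0xC2 0x83 0x01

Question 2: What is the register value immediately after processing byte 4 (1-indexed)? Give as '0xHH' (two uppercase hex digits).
After byte 1 (0x68): reg=0xEC
After byte 2 (0xAB): reg=0xD2
After byte 3 (0x0B): reg=0x01
After byte 4 (0x6F): reg=0x0D

Answer: 0x0D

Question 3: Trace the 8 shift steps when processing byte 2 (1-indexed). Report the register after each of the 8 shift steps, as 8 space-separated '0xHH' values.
After byte 1 (0x68): reg=0xEC
Register before byte 2: 0xEC
After XOR with byte 0xAB: 0x47

Answer: 0x8E 0x1B 0x36 0x6C 0xD8 0xB7 0x69 0xD2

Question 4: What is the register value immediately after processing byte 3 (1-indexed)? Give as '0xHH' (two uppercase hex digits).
Answer: 0x01

Derivation:
After byte 1 (0x68): reg=0xEC
After byte 2 (0xAB): reg=0xD2
After byte 3 (0x0B): reg=0x01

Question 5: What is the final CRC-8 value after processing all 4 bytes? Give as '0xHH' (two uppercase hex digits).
Answer: 0x0D

Derivation:
After byte 1 (0x68): reg=0xEC
After byte 2 (0xAB): reg=0xD2
After byte 3 (0x0B): reg=0x01
After byte 4 (0x6F): reg=0x0D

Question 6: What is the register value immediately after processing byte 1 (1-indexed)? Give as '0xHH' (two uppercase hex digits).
After byte 1 (0x68): reg=0xEC

Answer: 0xEC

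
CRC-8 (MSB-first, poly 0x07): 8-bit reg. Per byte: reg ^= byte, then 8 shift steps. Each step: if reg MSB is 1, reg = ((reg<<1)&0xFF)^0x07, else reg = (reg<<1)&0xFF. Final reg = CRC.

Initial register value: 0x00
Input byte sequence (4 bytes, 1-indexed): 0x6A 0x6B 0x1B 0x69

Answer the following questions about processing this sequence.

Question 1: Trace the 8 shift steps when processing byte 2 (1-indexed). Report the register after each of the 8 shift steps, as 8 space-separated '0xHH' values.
Answer: 0xF4 0xEF 0xD9 0xB5 0x6D 0xDA 0xB3 0x61

Derivation:
After byte 1 (0x6A): reg=0x11
Register before byte 2: 0x11
After XOR with byte 0x6B: 0x7A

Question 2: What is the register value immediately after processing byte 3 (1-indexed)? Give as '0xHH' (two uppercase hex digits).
After byte 1 (0x6A): reg=0x11
After byte 2 (0x6B): reg=0x61
After byte 3 (0x1B): reg=0x61

Answer: 0x61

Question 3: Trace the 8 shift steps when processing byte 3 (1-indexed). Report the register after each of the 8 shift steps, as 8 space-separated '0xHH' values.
After byte 1 (0x6A): reg=0x11
After byte 2 (0x6B): reg=0x61
Register before byte 3: 0x61
After XOR with byte 0x1B: 0x7A

Answer: 0xF4 0xEF 0xD9 0xB5 0x6D 0xDA 0xB3 0x61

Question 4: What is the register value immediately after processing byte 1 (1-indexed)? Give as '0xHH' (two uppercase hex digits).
After byte 1 (0x6A): reg=0x11

Answer: 0x11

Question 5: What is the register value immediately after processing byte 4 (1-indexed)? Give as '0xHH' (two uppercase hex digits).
After byte 1 (0x6A): reg=0x11
After byte 2 (0x6B): reg=0x61
After byte 3 (0x1B): reg=0x61
After byte 4 (0x69): reg=0x38

Answer: 0x38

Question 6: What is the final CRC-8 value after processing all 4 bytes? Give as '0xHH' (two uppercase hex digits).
After byte 1 (0x6A): reg=0x11
After byte 2 (0x6B): reg=0x61
After byte 3 (0x1B): reg=0x61
After byte 4 (0x69): reg=0x38

Answer: 0x38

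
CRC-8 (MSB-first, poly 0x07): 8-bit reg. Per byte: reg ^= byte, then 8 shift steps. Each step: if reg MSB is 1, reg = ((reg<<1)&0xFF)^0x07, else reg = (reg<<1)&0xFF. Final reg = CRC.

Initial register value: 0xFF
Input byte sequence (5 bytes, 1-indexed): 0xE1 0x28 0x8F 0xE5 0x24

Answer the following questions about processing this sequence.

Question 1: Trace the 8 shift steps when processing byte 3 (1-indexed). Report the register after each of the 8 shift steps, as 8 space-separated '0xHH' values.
Answer: 0xAB 0x51 0xA2 0x43 0x86 0x0B 0x16 0x2C

Derivation:
After byte 1 (0xE1): reg=0x5A
After byte 2 (0x28): reg=0x59
Register before byte 3: 0x59
After XOR with byte 0x8F: 0xD6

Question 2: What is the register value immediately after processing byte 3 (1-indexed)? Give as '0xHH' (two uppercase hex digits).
Answer: 0x2C

Derivation:
After byte 1 (0xE1): reg=0x5A
After byte 2 (0x28): reg=0x59
After byte 3 (0x8F): reg=0x2C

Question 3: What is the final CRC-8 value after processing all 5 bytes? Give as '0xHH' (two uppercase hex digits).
After byte 1 (0xE1): reg=0x5A
After byte 2 (0x28): reg=0x59
After byte 3 (0x8F): reg=0x2C
After byte 4 (0xE5): reg=0x71
After byte 5 (0x24): reg=0xAC

Answer: 0xAC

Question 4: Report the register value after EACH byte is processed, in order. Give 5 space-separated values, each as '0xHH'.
0x5A 0x59 0x2C 0x71 0xAC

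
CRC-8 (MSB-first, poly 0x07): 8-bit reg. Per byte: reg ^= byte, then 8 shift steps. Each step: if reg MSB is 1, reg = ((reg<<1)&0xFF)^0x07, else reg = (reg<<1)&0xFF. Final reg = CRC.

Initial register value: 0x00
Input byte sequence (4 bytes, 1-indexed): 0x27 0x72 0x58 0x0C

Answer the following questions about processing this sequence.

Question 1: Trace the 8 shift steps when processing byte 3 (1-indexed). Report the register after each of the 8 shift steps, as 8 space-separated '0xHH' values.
Answer: 0x8F 0x19 0x32 0x64 0xC8 0x97 0x29 0x52

Derivation:
After byte 1 (0x27): reg=0xF5
After byte 2 (0x72): reg=0x9C
Register before byte 3: 0x9C
After XOR with byte 0x58: 0xC4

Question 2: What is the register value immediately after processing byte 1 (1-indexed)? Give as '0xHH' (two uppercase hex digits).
Answer: 0xF5

Derivation:
After byte 1 (0x27): reg=0xF5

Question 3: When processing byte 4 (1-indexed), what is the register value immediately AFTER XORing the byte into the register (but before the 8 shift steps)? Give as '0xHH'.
Answer: 0x5E

Derivation:
Register before byte 4: 0x52
Byte 4: 0x0C
0x52 XOR 0x0C = 0x5E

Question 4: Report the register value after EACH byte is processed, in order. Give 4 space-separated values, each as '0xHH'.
0xF5 0x9C 0x52 0x9D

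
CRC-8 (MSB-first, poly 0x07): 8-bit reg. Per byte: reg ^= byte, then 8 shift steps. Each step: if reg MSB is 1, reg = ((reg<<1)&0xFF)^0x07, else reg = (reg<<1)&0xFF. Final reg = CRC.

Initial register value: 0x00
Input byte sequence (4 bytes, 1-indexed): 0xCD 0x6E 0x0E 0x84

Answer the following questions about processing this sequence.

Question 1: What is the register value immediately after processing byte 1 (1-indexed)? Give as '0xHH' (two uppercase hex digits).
After byte 1 (0xCD): reg=0x6D

Answer: 0x6D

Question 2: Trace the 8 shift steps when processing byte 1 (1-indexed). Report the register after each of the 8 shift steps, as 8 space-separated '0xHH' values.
Register before byte 1: 0x00
After XOR with byte 0xCD: 0xCD

Answer: 0x9D 0x3D 0x7A 0xF4 0xEF 0xD9 0xB5 0x6D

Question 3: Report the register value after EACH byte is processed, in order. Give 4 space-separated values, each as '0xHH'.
0x6D 0x09 0x15 0xFE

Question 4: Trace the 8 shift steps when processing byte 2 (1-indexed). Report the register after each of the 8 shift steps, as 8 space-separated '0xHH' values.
Answer: 0x06 0x0C 0x18 0x30 0x60 0xC0 0x87 0x09

Derivation:
After byte 1 (0xCD): reg=0x6D
Register before byte 2: 0x6D
After XOR with byte 0x6E: 0x03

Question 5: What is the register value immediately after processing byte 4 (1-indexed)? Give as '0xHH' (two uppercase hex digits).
Answer: 0xFE

Derivation:
After byte 1 (0xCD): reg=0x6D
After byte 2 (0x6E): reg=0x09
After byte 3 (0x0E): reg=0x15
After byte 4 (0x84): reg=0xFE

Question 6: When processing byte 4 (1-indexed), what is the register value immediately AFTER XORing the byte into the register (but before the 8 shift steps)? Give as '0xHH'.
Register before byte 4: 0x15
Byte 4: 0x84
0x15 XOR 0x84 = 0x91

Answer: 0x91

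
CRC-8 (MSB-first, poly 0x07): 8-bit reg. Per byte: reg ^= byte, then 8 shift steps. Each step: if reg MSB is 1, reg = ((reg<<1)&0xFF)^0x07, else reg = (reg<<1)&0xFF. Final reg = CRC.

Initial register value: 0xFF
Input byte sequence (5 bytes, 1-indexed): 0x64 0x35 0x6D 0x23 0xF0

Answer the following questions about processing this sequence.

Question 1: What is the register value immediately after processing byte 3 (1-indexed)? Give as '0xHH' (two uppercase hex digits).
After byte 1 (0x64): reg=0xC8
After byte 2 (0x35): reg=0xFD
After byte 3 (0x6D): reg=0xF9

Answer: 0xF9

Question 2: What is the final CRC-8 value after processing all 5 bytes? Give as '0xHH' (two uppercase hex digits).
Answer: 0xE6

Derivation:
After byte 1 (0x64): reg=0xC8
After byte 2 (0x35): reg=0xFD
After byte 3 (0x6D): reg=0xF9
After byte 4 (0x23): reg=0x08
After byte 5 (0xF0): reg=0xE6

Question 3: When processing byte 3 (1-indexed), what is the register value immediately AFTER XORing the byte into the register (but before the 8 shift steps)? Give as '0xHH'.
Register before byte 3: 0xFD
Byte 3: 0x6D
0xFD XOR 0x6D = 0x90

Answer: 0x90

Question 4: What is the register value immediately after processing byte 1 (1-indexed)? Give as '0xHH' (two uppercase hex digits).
Answer: 0xC8

Derivation:
After byte 1 (0x64): reg=0xC8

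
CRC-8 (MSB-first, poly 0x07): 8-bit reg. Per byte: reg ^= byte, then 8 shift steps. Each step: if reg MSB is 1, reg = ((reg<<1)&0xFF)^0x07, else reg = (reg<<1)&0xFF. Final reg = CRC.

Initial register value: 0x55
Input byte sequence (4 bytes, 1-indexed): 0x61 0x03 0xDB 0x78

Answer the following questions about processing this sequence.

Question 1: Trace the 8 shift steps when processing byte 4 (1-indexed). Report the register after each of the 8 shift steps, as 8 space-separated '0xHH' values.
After byte 1 (0x61): reg=0x8C
After byte 2 (0x03): reg=0xA4
After byte 3 (0xDB): reg=0x7A
Register before byte 4: 0x7A
After XOR with byte 0x78: 0x02

Answer: 0x04 0x08 0x10 0x20 0x40 0x80 0x07 0x0E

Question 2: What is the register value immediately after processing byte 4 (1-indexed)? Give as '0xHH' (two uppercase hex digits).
Answer: 0x0E

Derivation:
After byte 1 (0x61): reg=0x8C
After byte 2 (0x03): reg=0xA4
After byte 3 (0xDB): reg=0x7A
After byte 4 (0x78): reg=0x0E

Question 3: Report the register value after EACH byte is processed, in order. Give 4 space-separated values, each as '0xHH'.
0x8C 0xA4 0x7A 0x0E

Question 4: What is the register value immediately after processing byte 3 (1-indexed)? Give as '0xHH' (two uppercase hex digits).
Answer: 0x7A

Derivation:
After byte 1 (0x61): reg=0x8C
After byte 2 (0x03): reg=0xA4
After byte 3 (0xDB): reg=0x7A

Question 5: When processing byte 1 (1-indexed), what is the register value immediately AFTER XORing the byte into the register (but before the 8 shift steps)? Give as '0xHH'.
Register before byte 1: 0x55
Byte 1: 0x61
0x55 XOR 0x61 = 0x34

Answer: 0x34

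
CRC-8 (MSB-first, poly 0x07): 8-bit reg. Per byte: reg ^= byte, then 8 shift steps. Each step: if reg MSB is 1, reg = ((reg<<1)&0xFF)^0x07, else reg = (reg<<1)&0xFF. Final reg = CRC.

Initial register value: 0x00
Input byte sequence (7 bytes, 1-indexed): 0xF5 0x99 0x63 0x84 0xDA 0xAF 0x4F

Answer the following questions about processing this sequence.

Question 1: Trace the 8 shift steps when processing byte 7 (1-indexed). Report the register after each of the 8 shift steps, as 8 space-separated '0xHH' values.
After byte 1 (0xF5): reg=0xC5
After byte 2 (0x99): reg=0x93
After byte 3 (0x63): reg=0xDE
After byte 4 (0x84): reg=0x81
After byte 5 (0xDA): reg=0x86
After byte 6 (0xAF): reg=0xDF
Register before byte 7: 0xDF
After XOR with byte 0x4F: 0x90

Answer: 0x27 0x4E 0x9C 0x3F 0x7E 0xFC 0xFF 0xF9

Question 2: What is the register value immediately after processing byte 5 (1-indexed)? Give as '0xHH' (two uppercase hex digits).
Answer: 0x86

Derivation:
After byte 1 (0xF5): reg=0xC5
After byte 2 (0x99): reg=0x93
After byte 3 (0x63): reg=0xDE
After byte 4 (0x84): reg=0x81
After byte 5 (0xDA): reg=0x86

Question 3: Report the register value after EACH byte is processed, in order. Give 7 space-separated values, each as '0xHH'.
0xC5 0x93 0xDE 0x81 0x86 0xDF 0xF9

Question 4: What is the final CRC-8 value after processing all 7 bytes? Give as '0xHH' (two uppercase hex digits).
Answer: 0xF9

Derivation:
After byte 1 (0xF5): reg=0xC5
After byte 2 (0x99): reg=0x93
After byte 3 (0x63): reg=0xDE
After byte 4 (0x84): reg=0x81
After byte 5 (0xDA): reg=0x86
After byte 6 (0xAF): reg=0xDF
After byte 7 (0x4F): reg=0xF9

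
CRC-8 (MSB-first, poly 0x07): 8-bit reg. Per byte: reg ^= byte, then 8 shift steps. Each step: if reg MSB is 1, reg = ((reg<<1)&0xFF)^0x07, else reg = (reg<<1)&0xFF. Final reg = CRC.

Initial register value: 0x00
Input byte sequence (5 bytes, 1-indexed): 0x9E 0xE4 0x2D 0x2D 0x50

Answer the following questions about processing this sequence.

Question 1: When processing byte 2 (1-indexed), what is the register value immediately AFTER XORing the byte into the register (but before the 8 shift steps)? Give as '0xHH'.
Register before byte 2: 0xD3
Byte 2: 0xE4
0xD3 XOR 0xE4 = 0x37

Answer: 0x37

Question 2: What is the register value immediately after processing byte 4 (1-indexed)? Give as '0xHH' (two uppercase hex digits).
After byte 1 (0x9E): reg=0xD3
After byte 2 (0xE4): reg=0x85
After byte 3 (0x2D): reg=0x51
After byte 4 (0x2D): reg=0x73

Answer: 0x73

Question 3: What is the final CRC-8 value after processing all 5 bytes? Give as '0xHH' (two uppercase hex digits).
After byte 1 (0x9E): reg=0xD3
After byte 2 (0xE4): reg=0x85
After byte 3 (0x2D): reg=0x51
After byte 4 (0x2D): reg=0x73
After byte 5 (0x50): reg=0xE9

Answer: 0xE9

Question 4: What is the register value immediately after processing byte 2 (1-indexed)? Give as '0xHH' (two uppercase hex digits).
Answer: 0x85

Derivation:
After byte 1 (0x9E): reg=0xD3
After byte 2 (0xE4): reg=0x85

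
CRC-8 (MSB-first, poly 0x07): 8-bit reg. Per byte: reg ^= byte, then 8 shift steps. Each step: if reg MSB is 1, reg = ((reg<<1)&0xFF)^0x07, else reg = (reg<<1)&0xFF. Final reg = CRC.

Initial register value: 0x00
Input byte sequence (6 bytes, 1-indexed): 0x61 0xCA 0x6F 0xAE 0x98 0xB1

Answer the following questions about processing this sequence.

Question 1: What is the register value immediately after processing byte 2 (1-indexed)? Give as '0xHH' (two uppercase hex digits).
Answer: 0x98

Derivation:
After byte 1 (0x61): reg=0x20
After byte 2 (0xCA): reg=0x98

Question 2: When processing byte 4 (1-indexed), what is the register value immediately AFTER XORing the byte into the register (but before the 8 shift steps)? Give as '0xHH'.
Register before byte 4: 0xCB
Byte 4: 0xAE
0xCB XOR 0xAE = 0x65

Answer: 0x65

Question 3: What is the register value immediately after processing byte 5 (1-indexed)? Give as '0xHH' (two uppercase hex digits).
After byte 1 (0x61): reg=0x20
After byte 2 (0xCA): reg=0x98
After byte 3 (0x6F): reg=0xCB
After byte 4 (0xAE): reg=0x3C
After byte 5 (0x98): reg=0x75

Answer: 0x75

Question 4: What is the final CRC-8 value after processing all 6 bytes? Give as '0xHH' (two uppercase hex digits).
After byte 1 (0x61): reg=0x20
After byte 2 (0xCA): reg=0x98
After byte 3 (0x6F): reg=0xCB
After byte 4 (0xAE): reg=0x3C
After byte 5 (0x98): reg=0x75
After byte 6 (0xB1): reg=0x52

Answer: 0x52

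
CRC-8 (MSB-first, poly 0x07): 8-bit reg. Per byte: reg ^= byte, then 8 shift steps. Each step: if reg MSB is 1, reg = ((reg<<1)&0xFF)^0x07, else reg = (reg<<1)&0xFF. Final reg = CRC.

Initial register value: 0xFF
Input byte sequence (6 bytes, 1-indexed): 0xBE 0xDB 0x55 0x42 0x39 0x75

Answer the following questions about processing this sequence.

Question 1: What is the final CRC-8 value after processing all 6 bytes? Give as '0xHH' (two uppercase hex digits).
Answer: 0x67

Derivation:
After byte 1 (0xBE): reg=0xC0
After byte 2 (0xDB): reg=0x41
After byte 3 (0x55): reg=0x6C
After byte 4 (0x42): reg=0xCA
After byte 5 (0x39): reg=0xD7
After byte 6 (0x75): reg=0x67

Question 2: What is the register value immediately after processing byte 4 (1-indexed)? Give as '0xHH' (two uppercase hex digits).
Answer: 0xCA

Derivation:
After byte 1 (0xBE): reg=0xC0
After byte 2 (0xDB): reg=0x41
After byte 3 (0x55): reg=0x6C
After byte 4 (0x42): reg=0xCA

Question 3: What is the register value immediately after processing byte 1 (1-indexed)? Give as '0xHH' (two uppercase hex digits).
After byte 1 (0xBE): reg=0xC0

Answer: 0xC0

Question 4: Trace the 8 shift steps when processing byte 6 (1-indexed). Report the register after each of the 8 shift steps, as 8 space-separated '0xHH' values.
Answer: 0x43 0x86 0x0B 0x16 0x2C 0x58 0xB0 0x67

Derivation:
After byte 1 (0xBE): reg=0xC0
After byte 2 (0xDB): reg=0x41
After byte 3 (0x55): reg=0x6C
After byte 4 (0x42): reg=0xCA
After byte 5 (0x39): reg=0xD7
Register before byte 6: 0xD7
After XOR with byte 0x75: 0xA2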